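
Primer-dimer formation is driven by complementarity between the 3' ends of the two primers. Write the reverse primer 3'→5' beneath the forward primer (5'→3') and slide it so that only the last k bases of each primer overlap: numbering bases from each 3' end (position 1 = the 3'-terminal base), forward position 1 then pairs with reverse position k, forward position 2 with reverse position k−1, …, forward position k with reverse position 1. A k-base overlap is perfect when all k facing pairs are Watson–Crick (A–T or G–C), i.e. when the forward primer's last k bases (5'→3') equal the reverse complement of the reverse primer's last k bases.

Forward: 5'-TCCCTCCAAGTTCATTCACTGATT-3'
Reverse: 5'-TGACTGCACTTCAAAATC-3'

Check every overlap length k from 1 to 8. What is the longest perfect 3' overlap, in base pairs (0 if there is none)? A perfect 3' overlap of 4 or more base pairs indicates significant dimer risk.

Longest perfect overlap: 4 complementary base pairs; significant dimer risk (threshold 4).

Last 8 bases (5'→3') — forward …CACTGATT, reverse …TCAAAATC.
Reverse complement of the reverse primer's last 8 bases: GATTTTGA; its first k bases are the reverse complement of the reverse primer's last k bases, so a perfect k-base overlap needs the forward primer's last k bases to equal them.
Comparing (forward last k vs required): k=1: T vs G ✗; k=2: TT vs GA ✗; k=3: ATT vs GAT ✗; k=4: GATT vs GATT ✓; k=5: TGATT vs GATTT ✗; k=6: CTGATT vs GATTTT ✗; k=7: ACTGATT vs GATTTTG ✗; k=8: CACTGATT vs GATTTTGA ✗.
Only k = 4 is perfect, so the longest perfect 3' overlap is 4.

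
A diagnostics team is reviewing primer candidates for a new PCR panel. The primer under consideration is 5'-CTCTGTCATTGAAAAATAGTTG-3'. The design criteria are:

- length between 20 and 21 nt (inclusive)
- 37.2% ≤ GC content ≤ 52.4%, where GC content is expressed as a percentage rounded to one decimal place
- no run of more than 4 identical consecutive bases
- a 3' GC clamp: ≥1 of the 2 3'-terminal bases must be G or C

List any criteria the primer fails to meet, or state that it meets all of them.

Fails: length, GC content, homopolymer run.

Base counts: A=7, T=8, G=4, C=3 (length 22).
length: length 22, outside 20–21 ✗
GC content: GC 7/22 = 31.8%, outside 37.2–52.4% ✗
homopolymer run: longest run = 5, exceeds 4 ✗
GC clamp: 3' end TG has 1 G/C ✓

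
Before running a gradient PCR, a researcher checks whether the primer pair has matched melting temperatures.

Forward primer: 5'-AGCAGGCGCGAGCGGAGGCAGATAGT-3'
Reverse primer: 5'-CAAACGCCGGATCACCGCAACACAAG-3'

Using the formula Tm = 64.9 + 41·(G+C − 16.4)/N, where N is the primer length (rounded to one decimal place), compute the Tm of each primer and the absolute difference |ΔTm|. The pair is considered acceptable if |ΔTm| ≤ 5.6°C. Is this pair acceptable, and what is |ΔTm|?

Forward: G+C = 17, N = 26 → Tm = 64.9 + 41·(17 − 16.4)/26 = 65.8°C.
Reverse: G+C = 15, N = 26 → Tm = 64.9 + 41·(15 − 16.4)/26 = 62.7°C.
|ΔTm| = |65.8 − 62.7| = 3.1°C, ≤ 5.6°C.

|ΔTm| = 3.1°C; the pair is acceptable.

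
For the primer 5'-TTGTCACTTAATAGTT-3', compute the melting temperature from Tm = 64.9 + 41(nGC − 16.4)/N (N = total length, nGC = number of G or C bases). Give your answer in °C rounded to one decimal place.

Base counts: A=4, T=8, G=2, C=2; G+C = 4, N = 16.
Tm = 64.9 + 41·(4 − 16.4)/16 = 64.9 + -508.40/16 = 33.1°C.

33.1°C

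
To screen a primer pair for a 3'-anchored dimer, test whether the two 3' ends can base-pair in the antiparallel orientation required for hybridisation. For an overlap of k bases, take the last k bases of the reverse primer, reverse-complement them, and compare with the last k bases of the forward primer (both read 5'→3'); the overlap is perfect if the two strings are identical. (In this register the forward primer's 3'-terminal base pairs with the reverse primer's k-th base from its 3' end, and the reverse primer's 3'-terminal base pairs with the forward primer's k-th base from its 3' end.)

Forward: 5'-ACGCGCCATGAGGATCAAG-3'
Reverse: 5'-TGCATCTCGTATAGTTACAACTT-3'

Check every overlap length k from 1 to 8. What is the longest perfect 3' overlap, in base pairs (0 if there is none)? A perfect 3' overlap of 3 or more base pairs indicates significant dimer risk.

Longest perfect overlap: 3 complementary base pairs; significant dimer risk (threshold 3).

Last 8 bases (5'→3') — forward …GGATCAAG, reverse …TACAACTT.
Reverse complement of the reverse primer's last 8 bases: AAGTTGTA; its first k bases are the reverse complement of the reverse primer's last k bases, so a perfect k-base overlap needs the forward primer's last k bases to equal them.
Comparing (forward last k vs required): k=1: G vs A ✗; k=2: AG vs AA ✗; k=3: AAG vs AAG ✓; k=4: CAAG vs AAGT ✗; k=5: TCAAG vs AAGTT ✗; k=6: ATCAAG vs AAGTTG ✗; k=7: GATCAAG vs AAGTTGT ✗; k=8: GGATCAAG vs AAGTTGTA ✗.
Only k = 3 is perfect, so the longest perfect 3' overlap is 3.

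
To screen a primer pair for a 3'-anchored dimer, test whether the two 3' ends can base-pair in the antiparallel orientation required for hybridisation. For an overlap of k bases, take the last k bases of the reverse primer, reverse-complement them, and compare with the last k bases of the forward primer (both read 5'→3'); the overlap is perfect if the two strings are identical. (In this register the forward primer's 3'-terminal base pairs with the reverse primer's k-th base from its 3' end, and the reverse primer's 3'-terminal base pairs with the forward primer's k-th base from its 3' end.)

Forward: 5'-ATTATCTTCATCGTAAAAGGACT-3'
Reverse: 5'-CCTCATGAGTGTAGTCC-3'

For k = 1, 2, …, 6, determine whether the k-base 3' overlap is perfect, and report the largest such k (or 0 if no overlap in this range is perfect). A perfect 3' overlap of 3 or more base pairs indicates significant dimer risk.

Longest perfect overlap: 5 complementary base pairs; significant dimer risk (threshold 3).

Last 6 bases (5'→3') — forward …AGGACT, reverse …TAGTCC.
Reverse complement of the reverse primer's last 6 bases: GGACTA; its first k bases are the reverse complement of the reverse primer's last k bases, so a perfect k-base overlap needs the forward primer's last k bases to equal them.
Comparing (forward last k vs required): k=1: T vs G ✗; k=2: CT vs GG ✗; k=3: ACT vs GGA ✗; k=4: GACT vs GGAC ✗; k=5: GGACT vs GGACT ✓; k=6: AGGACT vs GGACTA ✗.
Only k = 5 is perfect, so the longest perfect 3' overlap is 5.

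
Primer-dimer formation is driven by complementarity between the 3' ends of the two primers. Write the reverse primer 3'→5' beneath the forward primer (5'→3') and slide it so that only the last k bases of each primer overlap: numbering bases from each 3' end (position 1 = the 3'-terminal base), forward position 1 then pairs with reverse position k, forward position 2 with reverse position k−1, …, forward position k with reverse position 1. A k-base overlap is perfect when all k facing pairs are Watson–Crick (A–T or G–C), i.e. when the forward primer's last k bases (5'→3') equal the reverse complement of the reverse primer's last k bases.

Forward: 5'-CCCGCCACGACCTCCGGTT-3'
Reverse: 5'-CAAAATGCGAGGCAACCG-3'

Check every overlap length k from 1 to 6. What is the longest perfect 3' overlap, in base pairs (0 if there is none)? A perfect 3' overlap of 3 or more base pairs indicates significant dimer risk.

Last 6 bases (5'→3') — forward …CCGGTT, reverse …CAACCG.
Reverse complement of the reverse primer's last 6 bases: CGGTTG; its first k bases are the reverse complement of the reverse primer's last k bases, so a perfect k-base overlap needs the forward primer's last k bases to equal them.
Comparing (forward last k vs required): k=1: T vs C ✗; k=2: TT vs CG ✗; k=3: GTT vs CGG ✗; k=4: GGTT vs CGGT ✗; k=5: CGGTT vs CGGTT ✓; k=6: CCGGTT vs CGGTTG ✗.
Only k = 5 is perfect, so the longest perfect 3' overlap is 5.

Longest perfect overlap: 5 complementary base pairs; significant dimer risk (threshold 3).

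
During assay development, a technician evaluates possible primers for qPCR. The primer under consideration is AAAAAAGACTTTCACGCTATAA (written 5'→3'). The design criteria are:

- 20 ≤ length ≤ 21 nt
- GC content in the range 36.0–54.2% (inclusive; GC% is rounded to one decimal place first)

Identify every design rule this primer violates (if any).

Fails: length, GC content.

Base counts: A=11, T=5, G=2, C=4 (length 22).
length: length 22, outside 20–21 ✗
GC content: GC 6/22 = 27.3%, outside 36.0–54.2% ✗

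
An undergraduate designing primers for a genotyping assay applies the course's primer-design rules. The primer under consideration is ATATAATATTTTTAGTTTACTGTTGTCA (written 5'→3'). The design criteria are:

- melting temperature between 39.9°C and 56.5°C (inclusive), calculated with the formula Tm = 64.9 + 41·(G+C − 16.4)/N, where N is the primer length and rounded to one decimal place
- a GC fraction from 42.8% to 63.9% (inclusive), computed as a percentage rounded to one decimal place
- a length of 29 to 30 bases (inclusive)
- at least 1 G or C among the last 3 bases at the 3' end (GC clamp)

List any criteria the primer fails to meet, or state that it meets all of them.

Fails: GC content, length.

Base counts: A=8, T=15, G=3, C=2 (length 28).
Tm: Tm = 64.9 + 41·(5 − 16.4)/28 = 48.2°C ✓
GC content: GC 5/28 = 17.9%, outside 42.8–63.9% ✗
length: length 28, outside 29–30 ✗
GC clamp: 3' end TCA has 1 G/C ✓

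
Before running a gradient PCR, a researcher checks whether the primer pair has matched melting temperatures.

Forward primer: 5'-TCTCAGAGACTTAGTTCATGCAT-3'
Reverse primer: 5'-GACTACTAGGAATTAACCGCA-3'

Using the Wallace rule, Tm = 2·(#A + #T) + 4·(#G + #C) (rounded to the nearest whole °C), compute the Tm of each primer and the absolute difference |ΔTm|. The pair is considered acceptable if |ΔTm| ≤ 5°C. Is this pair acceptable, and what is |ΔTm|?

|ΔTm| = 4°C; the pair is acceptable.

Forward: A=6 T=8 G=4 C=5 → Tm = 2·14 + 4·9 = 64°C.
Reverse: A=8 T=4 G=4 C=5 → Tm = 2·12 + 4·9 = 60°C.
|ΔTm| = |64 − 60| = 4°C, ≤ 5°C.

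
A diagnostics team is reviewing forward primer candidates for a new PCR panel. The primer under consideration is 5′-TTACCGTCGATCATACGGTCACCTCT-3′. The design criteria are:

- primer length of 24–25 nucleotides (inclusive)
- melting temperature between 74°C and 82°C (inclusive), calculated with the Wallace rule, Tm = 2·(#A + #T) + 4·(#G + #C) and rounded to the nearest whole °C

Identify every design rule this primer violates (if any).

Base counts: A=5, T=8, G=4, C=9 (length 26).
length: length 26, outside 24–25 ✗
Tm: Tm = 2·13 + 4·13 = 78°C ✓

Fails: length.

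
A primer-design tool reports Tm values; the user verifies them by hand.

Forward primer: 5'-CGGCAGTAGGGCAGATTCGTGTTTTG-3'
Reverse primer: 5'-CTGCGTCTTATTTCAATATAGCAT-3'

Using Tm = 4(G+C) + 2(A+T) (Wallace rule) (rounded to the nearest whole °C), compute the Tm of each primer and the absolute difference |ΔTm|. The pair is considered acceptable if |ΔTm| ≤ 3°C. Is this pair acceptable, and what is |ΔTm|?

Forward: A=4 T=8 G=10 C=4 → Tm = 2·12 + 4·14 = 80°C.
Reverse: A=6 T=10 G=3 C=5 → Tm = 2·16 + 4·8 = 64°C.
|ΔTm| = |80 − 64| = 16°C, > 3°C.

|ΔTm| = 16°C; the pair is not acceptable.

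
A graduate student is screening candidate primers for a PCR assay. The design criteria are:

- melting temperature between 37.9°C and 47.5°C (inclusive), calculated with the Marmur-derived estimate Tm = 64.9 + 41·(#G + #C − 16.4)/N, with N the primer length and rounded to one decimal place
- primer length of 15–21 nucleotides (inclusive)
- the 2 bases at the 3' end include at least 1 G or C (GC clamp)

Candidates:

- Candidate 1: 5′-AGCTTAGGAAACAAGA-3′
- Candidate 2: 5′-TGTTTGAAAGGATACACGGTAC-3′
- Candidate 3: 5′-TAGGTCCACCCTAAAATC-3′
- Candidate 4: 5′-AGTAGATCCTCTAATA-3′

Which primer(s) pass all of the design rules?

Candidate 1 (16 nt, A=8 T=2 G=4 C=2): Tm = 64.9 + 41·(6 − 16.4)/16 = 38.3°C ✓; length 16 ✓; 3' end GA has 1 G/C ✓ — passes.
Candidate 2 (22 nt, A=7 T=6 G=6 C=3): Tm = 64.9 + 41·(9 − 16.4)/22 = 51.1°C, outside 37.9–47.5°C ✗; length 22, outside 15–21 ✗; 3' end AC has 1 G/C ✓ — fails.
Candidate 3 (18 nt, A=6 T=4 G=2 C=6): Tm = 64.9 + 41·(8 − 16.4)/18 = 45.8°C ✓; length 18 ✓; 3' end TC has 1 G/C ✓ — passes.
Candidate 4 (16 nt, A=6 T=5 G=2 C=3): Tm = 64.9 + 41·(5 − 16.4)/16 = 35.7°C, outside 37.9–47.5°C ✗; length 16 ✓; 3' end TA has 0 G/C, need ≥1 ✗ — fails.

Candidate 1 and Candidate 3.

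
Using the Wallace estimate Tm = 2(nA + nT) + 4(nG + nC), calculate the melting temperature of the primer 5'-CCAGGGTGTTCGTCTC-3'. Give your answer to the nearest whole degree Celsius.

Base counts: A=1, T=5, G=5, C=5 (length 16).
Tm = 2·(1+5) + 4·(5+5) = 2·6 + 4·10 = 12 + 40 = 52°C.

52°C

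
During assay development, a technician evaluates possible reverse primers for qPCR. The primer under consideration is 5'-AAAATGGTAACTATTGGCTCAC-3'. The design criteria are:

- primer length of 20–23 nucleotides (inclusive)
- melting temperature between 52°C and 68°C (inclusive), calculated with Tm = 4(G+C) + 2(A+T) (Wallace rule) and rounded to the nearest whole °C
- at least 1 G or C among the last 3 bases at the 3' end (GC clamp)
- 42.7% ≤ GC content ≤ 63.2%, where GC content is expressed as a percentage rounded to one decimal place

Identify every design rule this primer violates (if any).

Fails: GC content.

Base counts: A=8, T=6, G=4, C=4 (length 22).
length: length 22 ✓
Tm: Tm = 2·14 + 4·8 = 60°C ✓
GC clamp: 3' end CAC has 2 G/C ✓
GC content: GC 8/22 = 36.4%, outside 42.7–63.2% ✗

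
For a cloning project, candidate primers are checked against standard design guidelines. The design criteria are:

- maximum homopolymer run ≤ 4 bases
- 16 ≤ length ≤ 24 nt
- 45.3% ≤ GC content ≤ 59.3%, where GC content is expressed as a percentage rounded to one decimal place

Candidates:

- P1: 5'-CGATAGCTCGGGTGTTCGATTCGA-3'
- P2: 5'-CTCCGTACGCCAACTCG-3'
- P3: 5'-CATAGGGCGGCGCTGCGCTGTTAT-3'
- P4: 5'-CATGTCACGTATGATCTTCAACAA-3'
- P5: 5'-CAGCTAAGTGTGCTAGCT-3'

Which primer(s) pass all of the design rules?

P1 and P5.

P1 (24 nt, A=4 T=7 G=8 C=5): longest run = 3 ✓; length 24 ✓; GC 13/24 = 54.2% ✓ — passes.
P2 (17 nt, A=3 T=3 G=3 C=8): longest run = 2 ✓; length 17 ✓; GC 11/17 = 64.7%, outside 45.3–59.3% ✗ — fails.
P3 (24 nt, A=3 T=6 G=9 C=6): longest run = 3 ✓; length 24 ✓; GC 15/24 = 62.5%, outside 45.3–59.3% ✗ — fails.
P4 (24 nt, A=8 T=7 G=3 C=6): longest run = 2 ✓; length 24 ✓; GC 9/24 = 37.5%, outside 45.3–59.3% ✗ — fails.
P5 (18 nt, A=4 T=5 G=5 C=4): longest run = 2 ✓; length 18 ✓; GC 9/18 = 50.0% ✓ — passes.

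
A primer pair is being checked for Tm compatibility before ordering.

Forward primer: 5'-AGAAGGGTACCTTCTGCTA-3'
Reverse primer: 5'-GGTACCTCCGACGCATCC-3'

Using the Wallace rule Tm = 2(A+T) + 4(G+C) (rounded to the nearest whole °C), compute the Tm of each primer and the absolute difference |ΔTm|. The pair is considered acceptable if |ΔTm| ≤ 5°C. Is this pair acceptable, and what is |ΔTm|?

Forward: A=5 T=5 G=5 C=4 → Tm = 2·10 + 4·9 = 56°C.
Reverse: A=3 T=3 G=4 C=8 → Tm = 2·6 + 4·12 = 60°C.
|ΔTm| = |56 − 60| = 4°C, ≤ 5°C.

|ΔTm| = 4°C; the pair is acceptable.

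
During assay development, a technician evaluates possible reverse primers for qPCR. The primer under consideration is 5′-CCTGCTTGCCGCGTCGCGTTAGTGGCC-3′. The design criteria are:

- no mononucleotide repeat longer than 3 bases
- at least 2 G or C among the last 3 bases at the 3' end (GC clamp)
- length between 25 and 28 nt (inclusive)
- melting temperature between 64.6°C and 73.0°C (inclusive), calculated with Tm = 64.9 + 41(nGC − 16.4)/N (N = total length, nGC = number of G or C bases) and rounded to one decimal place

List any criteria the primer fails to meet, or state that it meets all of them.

Base counts: A=1, T=7, G=9, C=10 (length 27).
homopolymer run: longest run = 2 ✓
GC clamp: 3' end GCC has 3 G/C ✓
length: length 27 ✓
Tm: Tm = 64.9 + 41·(19 − 16.4)/27 = 68.8°C ✓

Meets all criteria.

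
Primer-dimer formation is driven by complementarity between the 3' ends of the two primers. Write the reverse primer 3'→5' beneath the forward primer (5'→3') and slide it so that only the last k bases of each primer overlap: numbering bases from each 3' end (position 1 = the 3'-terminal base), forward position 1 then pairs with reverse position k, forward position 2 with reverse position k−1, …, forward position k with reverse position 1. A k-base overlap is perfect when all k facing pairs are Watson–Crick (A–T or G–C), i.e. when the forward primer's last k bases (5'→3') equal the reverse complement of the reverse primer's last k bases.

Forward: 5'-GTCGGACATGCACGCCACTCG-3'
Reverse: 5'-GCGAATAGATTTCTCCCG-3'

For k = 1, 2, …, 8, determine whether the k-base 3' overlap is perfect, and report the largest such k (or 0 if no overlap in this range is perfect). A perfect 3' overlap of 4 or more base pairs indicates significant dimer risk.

Longest perfect overlap: 2 complementary base pairs; below the dimer-risk threshold (threshold 4).

Last 8 bases (5'→3') — forward …GCCACTCG, reverse …TTCTCCCG.
Reverse complement of the reverse primer's last 8 bases: CGGGAGAA; its first k bases are the reverse complement of the reverse primer's last k bases, so a perfect k-base overlap needs the forward primer's last k bases to equal them.
Comparing (forward last k vs required): k=1: G vs C ✗; k=2: CG vs CG ✓; k=3: TCG vs CGG ✗; k=4: CTCG vs CGGG ✗; k=5: ACTCG vs CGGGA ✗; k=6: CACTCG vs CGGGAG ✗; k=7: CCACTCG vs CGGGAGA ✗; k=8: GCCACTCG vs CGGGAGAA ✗.
Only k = 2 is perfect, so the longest perfect 3' overlap is 2.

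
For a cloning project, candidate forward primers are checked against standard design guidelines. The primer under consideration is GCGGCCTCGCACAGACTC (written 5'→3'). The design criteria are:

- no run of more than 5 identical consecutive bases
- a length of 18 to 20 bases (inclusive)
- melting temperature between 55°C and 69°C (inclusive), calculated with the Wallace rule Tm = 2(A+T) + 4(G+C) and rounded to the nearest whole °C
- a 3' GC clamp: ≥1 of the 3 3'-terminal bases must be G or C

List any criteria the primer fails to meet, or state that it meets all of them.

Base counts: A=3, T=2, G=5, C=8 (length 18).
homopolymer run: longest run = 2 ✓
length: length 18 ✓
Tm: Tm = 2·5 + 4·13 = 62°C ✓
GC clamp: 3' end CTC has 2 G/C ✓

Meets all criteria.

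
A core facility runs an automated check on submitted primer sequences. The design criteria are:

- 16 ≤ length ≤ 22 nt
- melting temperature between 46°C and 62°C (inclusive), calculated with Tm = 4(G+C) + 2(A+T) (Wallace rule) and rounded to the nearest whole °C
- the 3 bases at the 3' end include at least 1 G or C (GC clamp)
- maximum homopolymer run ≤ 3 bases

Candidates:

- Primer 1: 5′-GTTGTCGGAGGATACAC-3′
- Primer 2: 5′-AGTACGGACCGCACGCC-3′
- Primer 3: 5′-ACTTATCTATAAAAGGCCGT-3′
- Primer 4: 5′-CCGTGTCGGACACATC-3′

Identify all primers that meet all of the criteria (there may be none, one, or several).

Primer 1 (17 nt, A=4 T=4 G=6 C=3): length 17 ✓; Tm = 2·8 + 4·9 = 52°C ✓; 3' end CAC has 2 G/C ✓; longest run = 2 ✓ — passes.
Primer 2 (17 nt, A=4 T=1 G=5 C=7): length 17 ✓; Tm = 2·5 + 4·12 = 58°C ✓; 3' end GCC has 3 G/C ✓; longest run = 2 ✓ — passes.
Primer 3 (20 nt, A=7 T=6 G=3 C=4): length 20 ✓; Tm = 2·13 + 4·7 = 54°C ✓; 3' end CGT has 2 G/C ✓; longest run = 4, exceeds 3 ✗ — fails.
Primer 4 (16 nt, A=3 T=3 G=4 C=6): length 16 ✓; Tm = 2·6 + 4·10 = 52°C ✓; 3' end ATC has 1 G/C ✓; longest run = 2 ✓ — passes.

Primer 1, Primer 2 and Primer 4.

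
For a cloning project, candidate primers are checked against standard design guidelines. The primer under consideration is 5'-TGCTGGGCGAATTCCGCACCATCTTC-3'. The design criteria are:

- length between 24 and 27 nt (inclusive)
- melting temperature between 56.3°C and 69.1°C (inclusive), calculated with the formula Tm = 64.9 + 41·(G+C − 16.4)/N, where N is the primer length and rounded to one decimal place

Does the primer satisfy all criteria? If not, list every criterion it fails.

Base counts: A=4, T=7, G=6, C=9 (length 26).
length: length 26 ✓
Tm: Tm = 64.9 + 41·(15 − 16.4)/26 = 62.7°C ✓

Meets all criteria.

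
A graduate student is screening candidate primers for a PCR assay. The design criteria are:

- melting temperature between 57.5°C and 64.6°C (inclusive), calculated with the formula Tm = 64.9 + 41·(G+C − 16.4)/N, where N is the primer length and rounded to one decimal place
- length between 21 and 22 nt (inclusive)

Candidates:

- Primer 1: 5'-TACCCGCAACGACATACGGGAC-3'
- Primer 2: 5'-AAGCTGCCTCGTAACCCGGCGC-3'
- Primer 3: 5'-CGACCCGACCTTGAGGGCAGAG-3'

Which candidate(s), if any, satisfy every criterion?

Primer 1 (22 nt, A=7 T=2 G=5 C=8): Tm = 64.9 + 41·(13 − 16.4)/22 = 58.6°C ✓; length 22 ✓ — passes.
Primer 2 (22 nt, A=4 T=3 G=6 C=9): Tm = 64.9 + 41·(15 − 16.4)/22 = 62.3°C ✓; length 22 ✓ — passes.
Primer 3 (22 nt, A=5 T=2 G=8 C=7): Tm = 64.9 + 41·(15 − 16.4)/22 = 62.3°C ✓; length 22 ✓ — passes.

Primer 1, Primer 2 and Primer 3.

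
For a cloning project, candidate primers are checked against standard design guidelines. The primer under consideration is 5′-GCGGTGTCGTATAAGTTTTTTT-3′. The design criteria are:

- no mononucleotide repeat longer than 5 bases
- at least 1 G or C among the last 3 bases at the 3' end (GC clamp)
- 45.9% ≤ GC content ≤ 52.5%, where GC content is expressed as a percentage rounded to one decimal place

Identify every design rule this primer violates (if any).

Base counts: A=3, T=11, G=6, C=2 (length 22).
homopolymer run: longest run = 7, exceeds 5 ✗
GC clamp: 3' end TTT has 0 G/C, need ≥1 ✗
GC content: GC 8/22 = 36.4%, outside 45.9–52.5% ✗

Fails: homopolymer run, GC clamp, GC content.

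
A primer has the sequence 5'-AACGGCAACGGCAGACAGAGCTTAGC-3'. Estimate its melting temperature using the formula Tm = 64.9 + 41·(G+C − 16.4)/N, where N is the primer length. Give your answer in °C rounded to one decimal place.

62.7°C

Base counts: A=9, T=2, G=8, C=7; G+C = 15, N = 26.
Tm = 64.9 + 41·(15 − 16.4)/26 = 64.9 + -57.40/26 = 62.7°C.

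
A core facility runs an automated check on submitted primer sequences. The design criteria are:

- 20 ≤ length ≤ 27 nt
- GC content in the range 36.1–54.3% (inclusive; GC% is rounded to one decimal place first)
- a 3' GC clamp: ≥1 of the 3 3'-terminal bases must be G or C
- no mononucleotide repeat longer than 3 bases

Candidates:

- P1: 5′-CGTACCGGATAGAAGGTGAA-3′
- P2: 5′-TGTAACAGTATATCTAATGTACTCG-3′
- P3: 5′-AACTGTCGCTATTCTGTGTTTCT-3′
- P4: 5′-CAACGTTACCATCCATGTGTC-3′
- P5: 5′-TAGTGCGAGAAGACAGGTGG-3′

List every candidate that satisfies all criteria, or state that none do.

P1, P3 and P4.

P1 (20 nt, A=7 T=3 G=7 C=3): length 20 ✓; GC 10/20 = 50.0% ✓; 3' end GAA has 1 G/C ✓; longest run = 2 ✓ — passes.
P2 (25 nt, A=8 T=9 G=4 C=4): length 25 ✓; GC 8/25 = 32.0%, outside 36.1–54.3% ✗; 3' end TCG has 2 G/C ✓; longest run = 2 ✓ — fails.
P3 (23 nt, A=3 T=11 G=4 C=5): length 23 ✓; GC 9/23 = 39.1% ✓; 3' end TCT has 1 G/C ✓; longest run = 3 ✓ — passes.
P4 (21 nt, A=5 T=6 G=3 C=7): length 21 ✓; GC 10/21 = 47.6% ✓; 3' end GTC has 2 G/C ✓; longest run = 2 ✓ — passes.
P5 (20 nt, A=6 T=3 G=9 C=2): length 20 ✓; GC 11/20 = 55.0%, outside 36.1–54.3% ✗; 3' end TGG has 2 G/C ✓; longest run = 2 ✓ — fails.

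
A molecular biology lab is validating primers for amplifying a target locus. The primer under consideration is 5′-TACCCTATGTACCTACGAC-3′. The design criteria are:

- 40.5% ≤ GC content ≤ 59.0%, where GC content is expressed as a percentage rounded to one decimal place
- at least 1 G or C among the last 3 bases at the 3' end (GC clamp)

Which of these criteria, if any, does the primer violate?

Meets all criteria.

Base counts: A=5, T=5, G=2, C=7 (length 19).
GC content: GC 9/19 = 47.4% ✓
GC clamp: 3' end GAC has 2 G/C ✓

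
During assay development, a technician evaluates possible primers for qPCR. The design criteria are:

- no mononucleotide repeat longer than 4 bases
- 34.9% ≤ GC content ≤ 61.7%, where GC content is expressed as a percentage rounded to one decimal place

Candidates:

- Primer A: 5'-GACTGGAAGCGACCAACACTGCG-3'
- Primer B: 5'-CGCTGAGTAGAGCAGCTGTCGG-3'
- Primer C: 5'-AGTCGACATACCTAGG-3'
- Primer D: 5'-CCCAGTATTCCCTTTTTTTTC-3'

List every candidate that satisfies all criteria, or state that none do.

Primer A (23 nt, A=7 T=2 G=7 C=7): longest run = 2 ✓; GC 14/23 = 60.9% ✓ — passes.
Primer B (22 nt, A=4 T=4 G=9 C=5): longest run = 2 ✓; GC 14/22 = 63.6%, outside 34.9–61.7% ✗ — fails.
Primer C (16 nt, A=5 T=3 G=4 C=4): longest run = 2 ✓; GC 8/16 = 50.0% ✓ — passes.
Primer D (21 nt, A=2 T=11 G=1 C=7): longest run = 8, exceeds 4 ✗; GC 8/21 = 38.1% ✓ — fails.

Primer A and Primer C.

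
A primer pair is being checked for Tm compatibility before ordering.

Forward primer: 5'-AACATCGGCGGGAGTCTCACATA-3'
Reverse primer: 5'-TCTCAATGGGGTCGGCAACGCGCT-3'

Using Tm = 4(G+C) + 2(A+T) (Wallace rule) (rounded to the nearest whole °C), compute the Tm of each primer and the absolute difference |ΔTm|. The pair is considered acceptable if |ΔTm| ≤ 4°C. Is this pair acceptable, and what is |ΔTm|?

Forward: A=7 T=4 G=6 C=6 → Tm = 2·11 + 4·12 = 70°C.
Reverse: A=4 T=5 G=8 C=7 → Tm = 2·9 + 4·15 = 78°C.
|ΔTm| = |70 − 78| = 8°C, > 4°C.

|ΔTm| = 8°C; the pair is not acceptable.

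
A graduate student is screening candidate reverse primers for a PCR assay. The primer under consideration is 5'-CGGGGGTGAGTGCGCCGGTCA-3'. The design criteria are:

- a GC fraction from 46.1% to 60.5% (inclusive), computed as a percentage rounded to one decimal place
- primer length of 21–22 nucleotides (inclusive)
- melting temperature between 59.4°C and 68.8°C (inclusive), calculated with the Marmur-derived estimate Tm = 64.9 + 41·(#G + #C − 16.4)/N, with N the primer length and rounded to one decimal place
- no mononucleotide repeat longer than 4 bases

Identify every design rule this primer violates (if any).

Fails: GC content, homopolymer run.

Base counts: A=2, T=3, G=11, C=5 (length 21).
GC content: GC 16/21 = 76.2%, outside 46.1–60.5% ✗
length: length 21 ✓
Tm: Tm = 64.9 + 41·(16 − 16.4)/21 = 64.1°C ✓
homopolymer run: longest run = 5, exceeds 4 ✗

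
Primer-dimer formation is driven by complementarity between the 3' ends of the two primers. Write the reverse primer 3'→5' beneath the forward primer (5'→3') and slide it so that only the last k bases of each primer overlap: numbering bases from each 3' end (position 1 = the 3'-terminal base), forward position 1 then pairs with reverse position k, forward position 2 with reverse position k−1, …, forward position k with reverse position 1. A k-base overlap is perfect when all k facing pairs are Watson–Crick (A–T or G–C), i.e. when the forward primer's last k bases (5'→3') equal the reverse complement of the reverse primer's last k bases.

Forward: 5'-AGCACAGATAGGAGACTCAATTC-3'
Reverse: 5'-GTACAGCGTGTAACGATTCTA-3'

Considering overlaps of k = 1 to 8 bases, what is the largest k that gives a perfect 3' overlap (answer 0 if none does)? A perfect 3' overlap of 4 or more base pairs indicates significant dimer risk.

Longest perfect overlap: 0 complementary base pairs; below the dimer-risk threshold (threshold 4).

Last 8 bases (5'→3') — forward …CTCAATTC, reverse …CGATTCTA.
Reverse complement of the reverse primer's last 8 bases: TAGAATCG; its first k bases are the reverse complement of the reverse primer's last k bases, so a perfect k-base overlap needs the forward primer's last k bases to equal them.
Comparing (forward last k vs required): k=1: C vs T ✗; k=2: TC vs TA ✗; k=3: TTC vs TAG ✗; k=4: ATTC vs TAGA ✗; k=5: AATTC vs TAGAA ✗; k=6: CAATTC vs TAGAAT ✗; k=7: TCAATTC vs TAGAATC ✗; k=8: CTCAATTC vs TAGAATCG ✗.
No overlap length from 1 to 8 is perfect, so the longest perfect 3' overlap is 0.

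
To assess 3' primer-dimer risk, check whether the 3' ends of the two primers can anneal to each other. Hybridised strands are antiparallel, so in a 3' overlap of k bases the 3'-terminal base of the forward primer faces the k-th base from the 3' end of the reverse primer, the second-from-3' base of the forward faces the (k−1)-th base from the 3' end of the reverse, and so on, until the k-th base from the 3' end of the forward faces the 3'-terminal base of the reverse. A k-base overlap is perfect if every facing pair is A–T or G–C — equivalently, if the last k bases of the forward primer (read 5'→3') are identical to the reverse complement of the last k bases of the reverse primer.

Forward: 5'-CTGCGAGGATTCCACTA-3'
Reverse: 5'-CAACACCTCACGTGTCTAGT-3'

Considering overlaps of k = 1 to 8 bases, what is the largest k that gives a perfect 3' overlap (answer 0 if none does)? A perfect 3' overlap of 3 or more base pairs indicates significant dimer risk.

Longest perfect overlap: 4 complementary base pairs; significant dimer risk (threshold 3).

Last 8 bases (5'→3') — forward …TTCCACTA, reverse …TGTCTAGT.
Reverse complement of the reverse primer's last 8 bases: ACTAGACA; its first k bases are the reverse complement of the reverse primer's last k bases, so a perfect k-base overlap needs the forward primer's last k bases to equal them.
Comparing (forward last k vs required): k=1: A vs A ✓; k=2: TA vs AC ✗; k=3: CTA vs ACT ✗; k=4: ACTA vs ACTA ✓; k=5: CACTA vs ACTAG ✗; k=6: CCACTA vs ACTAGA ✗; k=7: TCCACTA vs ACTAGAC ✗; k=8: TTCCACTA vs ACTAGACA ✗.
Perfect overlaps at k = 1, 4; the largest is 4.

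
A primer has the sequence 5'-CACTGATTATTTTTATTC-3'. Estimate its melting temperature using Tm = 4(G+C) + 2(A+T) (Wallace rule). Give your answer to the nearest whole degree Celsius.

44°C

Base counts: A=4, T=10, G=1, C=3 (length 18).
Tm = 2·(4+10) + 4·(1+3) = 2·14 + 4·4 = 28 + 16 = 44°C.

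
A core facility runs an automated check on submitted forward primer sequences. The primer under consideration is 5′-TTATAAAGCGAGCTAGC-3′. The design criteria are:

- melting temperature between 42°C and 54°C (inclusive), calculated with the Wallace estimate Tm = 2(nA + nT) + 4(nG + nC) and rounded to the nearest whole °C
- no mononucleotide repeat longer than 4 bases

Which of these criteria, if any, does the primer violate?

Base counts: A=6, T=4, G=4, C=3 (length 17).
Tm: Tm = 2·10 + 4·7 = 48°C ✓
homopolymer run: longest run = 3 ✓

Meets all criteria.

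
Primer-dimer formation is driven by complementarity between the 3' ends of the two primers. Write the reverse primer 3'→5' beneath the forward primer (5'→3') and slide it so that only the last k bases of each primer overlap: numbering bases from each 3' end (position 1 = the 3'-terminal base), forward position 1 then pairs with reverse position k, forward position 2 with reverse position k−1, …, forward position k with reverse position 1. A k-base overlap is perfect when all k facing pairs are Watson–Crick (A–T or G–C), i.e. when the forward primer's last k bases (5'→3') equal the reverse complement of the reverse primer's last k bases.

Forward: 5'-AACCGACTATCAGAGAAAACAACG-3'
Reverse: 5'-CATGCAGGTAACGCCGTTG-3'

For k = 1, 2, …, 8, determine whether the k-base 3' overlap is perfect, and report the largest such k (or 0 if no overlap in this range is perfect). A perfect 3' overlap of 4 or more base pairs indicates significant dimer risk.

Last 8 bases (5'→3') — forward …AAACAACG, reverse …CGCCGTTG.
Reverse complement of the reverse primer's last 8 bases: CAACGGCG; its first k bases are the reverse complement of the reverse primer's last k bases, so a perfect k-base overlap needs the forward primer's last k bases to equal them.
Comparing (forward last k vs required): k=1: G vs C ✗; k=2: CG vs CA ✗; k=3: ACG vs CAA ✗; k=4: AACG vs CAAC ✗; k=5: CAACG vs CAACG ✓; k=6: ACAACG vs CAACGG ✗; k=7: AACAACG vs CAACGGC ✗; k=8: AAACAACG vs CAACGGCG ✗.
Only k = 5 is perfect, so the longest perfect 3' overlap is 5.

Longest perfect overlap: 5 complementary base pairs; significant dimer risk (threshold 4).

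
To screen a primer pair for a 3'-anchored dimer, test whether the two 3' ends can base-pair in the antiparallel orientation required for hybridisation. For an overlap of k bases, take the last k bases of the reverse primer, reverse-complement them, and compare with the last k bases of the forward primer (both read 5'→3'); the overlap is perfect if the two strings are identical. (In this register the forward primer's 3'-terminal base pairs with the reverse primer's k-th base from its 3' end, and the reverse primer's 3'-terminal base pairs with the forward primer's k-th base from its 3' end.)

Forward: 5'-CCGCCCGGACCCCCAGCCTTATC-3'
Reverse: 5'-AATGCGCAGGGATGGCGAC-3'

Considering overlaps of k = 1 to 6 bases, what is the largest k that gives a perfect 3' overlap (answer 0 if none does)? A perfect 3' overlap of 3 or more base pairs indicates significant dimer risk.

Longest perfect overlap: 0 complementary base pairs; below the dimer-risk threshold (threshold 3).

Last 6 bases (5'→3') — forward …CTTATC, reverse …GGCGAC.
Reverse complement of the reverse primer's last 6 bases: GTCGCC; its first k bases are the reverse complement of the reverse primer's last k bases, so a perfect k-base overlap needs the forward primer's last k bases to equal them.
Comparing (forward last k vs required): k=1: C vs G ✗; k=2: TC vs GT ✗; k=3: ATC vs GTC ✗; k=4: TATC vs GTCG ✗; k=5: TTATC vs GTCGC ✗; k=6: CTTATC vs GTCGCC ✗.
No overlap length from 1 to 6 is perfect, so the longest perfect 3' overlap is 0.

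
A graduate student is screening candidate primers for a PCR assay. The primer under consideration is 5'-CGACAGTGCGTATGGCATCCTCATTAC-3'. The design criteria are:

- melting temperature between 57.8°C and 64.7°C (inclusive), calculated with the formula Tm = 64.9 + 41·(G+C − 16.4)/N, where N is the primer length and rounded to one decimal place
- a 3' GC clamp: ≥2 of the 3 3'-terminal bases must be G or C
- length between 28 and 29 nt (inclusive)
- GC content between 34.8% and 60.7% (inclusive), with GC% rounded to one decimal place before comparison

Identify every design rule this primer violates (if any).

Base counts: A=6, T=7, G=6, C=8 (length 27).
Tm: Tm = 64.9 + 41·(14 − 16.4)/27 = 61.3°C ✓
GC clamp: 3' end TAC has 1 G/C, need ≥2 ✗
length: length 27, outside 28–29 ✗
GC content: GC 14/27 = 51.9% ✓

Fails: GC clamp, length.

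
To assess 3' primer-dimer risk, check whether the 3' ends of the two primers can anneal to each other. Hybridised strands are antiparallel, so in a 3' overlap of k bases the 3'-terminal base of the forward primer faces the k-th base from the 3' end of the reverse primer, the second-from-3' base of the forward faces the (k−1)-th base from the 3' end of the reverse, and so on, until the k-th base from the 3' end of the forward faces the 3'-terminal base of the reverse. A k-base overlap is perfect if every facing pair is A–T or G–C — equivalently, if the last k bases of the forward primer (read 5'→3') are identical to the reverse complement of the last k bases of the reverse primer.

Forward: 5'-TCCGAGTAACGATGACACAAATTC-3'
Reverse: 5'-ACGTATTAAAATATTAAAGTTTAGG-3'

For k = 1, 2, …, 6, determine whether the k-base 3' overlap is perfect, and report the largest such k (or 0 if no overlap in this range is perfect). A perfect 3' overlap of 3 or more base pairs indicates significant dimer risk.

Last 6 bases (5'→3') — forward …AAATTC, reverse …TTTAGG.
Reverse complement of the reverse primer's last 6 bases: CCTAAA; its first k bases are the reverse complement of the reverse primer's last k bases, so a perfect k-base overlap needs the forward primer's last k bases to equal them.
Comparing (forward last k vs required): k=1: C vs C ✓; k=2: TC vs CC ✗; k=3: TTC vs CCT ✗; k=4: ATTC vs CCTA ✗; k=5: AATTC vs CCTAA ✗; k=6: AAATTC vs CCTAAA ✗.
Only k = 1 is perfect, so the longest perfect 3' overlap is 1.

Longest perfect overlap: 1 complementary base pair; below the dimer-risk threshold (threshold 3).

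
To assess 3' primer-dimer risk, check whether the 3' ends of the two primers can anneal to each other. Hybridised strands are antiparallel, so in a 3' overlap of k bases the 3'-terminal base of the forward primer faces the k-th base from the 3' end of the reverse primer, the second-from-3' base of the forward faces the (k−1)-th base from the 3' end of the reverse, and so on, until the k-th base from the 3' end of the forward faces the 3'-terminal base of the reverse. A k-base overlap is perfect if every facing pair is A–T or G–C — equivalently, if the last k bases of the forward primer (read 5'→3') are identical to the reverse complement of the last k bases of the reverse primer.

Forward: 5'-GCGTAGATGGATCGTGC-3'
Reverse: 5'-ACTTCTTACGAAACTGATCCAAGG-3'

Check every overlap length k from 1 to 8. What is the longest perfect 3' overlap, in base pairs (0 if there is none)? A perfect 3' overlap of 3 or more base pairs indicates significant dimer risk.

Last 8 bases (5'→3') — forward …GATCGTGC, reverse …ATCCAAGG.
Reverse complement of the reverse primer's last 8 bases: CCTTGGAT; its first k bases are the reverse complement of the reverse primer's last k bases, so a perfect k-base overlap needs the forward primer's last k bases to equal them.
Comparing (forward last k vs required): k=1: C vs C ✓; k=2: GC vs CC ✗; k=3: TGC vs CCT ✗; k=4: GTGC vs CCTT ✗; k=5: CGTGC vs CCTTG ✗; k=6: TCGTGC vs CCTTGG ✗; k=7: ATCGTGC vs CCTTGGA ✗; k=8: GATCGTGC vs CCTTGGAT ✗.
Only k = 1 is perfect, so the longest perfect 3' overlap is 1.

Longest perfect overlap: 1 complementary base pair; below the dimer-risk threshold (threshold 3).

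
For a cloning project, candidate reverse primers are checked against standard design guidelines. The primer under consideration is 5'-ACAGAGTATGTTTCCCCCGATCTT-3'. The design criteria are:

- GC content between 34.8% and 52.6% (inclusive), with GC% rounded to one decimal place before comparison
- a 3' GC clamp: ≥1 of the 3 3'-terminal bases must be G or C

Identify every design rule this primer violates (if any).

Base counts: A=5, T=8, G=4, C=7 (length 24).
GC content: GC 11/24 = 45.8% ✓
GC clamp: 3' end CTT has 1 G/C ✓

Meets all criteria.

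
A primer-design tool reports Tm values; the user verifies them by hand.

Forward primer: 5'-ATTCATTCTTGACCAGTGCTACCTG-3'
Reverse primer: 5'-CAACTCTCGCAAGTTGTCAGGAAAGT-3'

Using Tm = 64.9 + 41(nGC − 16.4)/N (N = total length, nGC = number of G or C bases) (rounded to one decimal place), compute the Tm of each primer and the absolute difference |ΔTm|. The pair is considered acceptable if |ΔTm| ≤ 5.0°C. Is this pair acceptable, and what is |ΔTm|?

Forward: G+C = 11, N = 25 → Tm = 64.9 + 41·(11 − 16.4)/25 = 56.0°C.
Reverse: G+C = 12, N = 26 → Tm = 64.9 + 41·(12 − 16.4)/26 = 58.0°C.
|ΔTm| = |56.0 − 58.0| = 2.0°C, ≤ 5.0°C.

|ΔTm| = 2.0°C; the pair is acceptable.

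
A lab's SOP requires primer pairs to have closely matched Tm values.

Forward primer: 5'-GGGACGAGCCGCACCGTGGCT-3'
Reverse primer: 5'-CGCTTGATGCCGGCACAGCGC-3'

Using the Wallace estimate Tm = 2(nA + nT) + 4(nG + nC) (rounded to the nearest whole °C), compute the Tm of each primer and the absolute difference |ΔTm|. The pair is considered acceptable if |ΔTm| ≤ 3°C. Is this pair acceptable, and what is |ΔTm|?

|ΔTm| = 2°C; the pair is acceptable.

Forward: A=3 T=2 G=9 C=7 → Tm = 2·5 + 4·16 = 74°C.
Reverse: A=3 T=3 G=7 C=8 → Tm = 2·6 + 4·15 = 72°C.
|ΔTm| = |74 − 72| = 2°C, ≤ 3°C.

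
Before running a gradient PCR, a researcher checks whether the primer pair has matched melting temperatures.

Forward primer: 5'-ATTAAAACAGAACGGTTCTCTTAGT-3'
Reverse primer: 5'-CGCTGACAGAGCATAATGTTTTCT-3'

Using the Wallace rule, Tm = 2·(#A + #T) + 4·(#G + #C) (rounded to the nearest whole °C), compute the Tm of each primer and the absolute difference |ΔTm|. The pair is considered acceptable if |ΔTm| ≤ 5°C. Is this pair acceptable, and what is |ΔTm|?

|ΔTm| = 2°C; the pair is acceptable.

Forward: A=9 T=8 G=4 C=4 → Tm = 2·17 + 4·8 = 66°C.
Reverse: A=6 T=8 G=5 C=5 → Tm = 2·14 + 4·10 = 68°C.
|ΔTm| = |66 − 68| = 2°C, ≤ 5°C.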